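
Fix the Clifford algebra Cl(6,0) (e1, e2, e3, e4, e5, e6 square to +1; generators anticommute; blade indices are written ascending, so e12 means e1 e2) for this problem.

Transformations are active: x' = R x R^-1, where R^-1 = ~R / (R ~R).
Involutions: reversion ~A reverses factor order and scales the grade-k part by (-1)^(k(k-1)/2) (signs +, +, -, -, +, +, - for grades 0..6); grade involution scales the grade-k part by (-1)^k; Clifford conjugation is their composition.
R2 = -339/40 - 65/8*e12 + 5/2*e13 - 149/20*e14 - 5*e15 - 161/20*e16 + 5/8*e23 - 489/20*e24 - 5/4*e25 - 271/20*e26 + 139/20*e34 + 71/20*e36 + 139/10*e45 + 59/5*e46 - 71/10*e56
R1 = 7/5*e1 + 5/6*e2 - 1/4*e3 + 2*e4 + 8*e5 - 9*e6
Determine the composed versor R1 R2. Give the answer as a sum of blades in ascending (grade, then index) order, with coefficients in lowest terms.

Distribute over the terms of R1 (each basis-blade product reordered to ascending indices, repeated generators contracted through their squares):
(7/5*e1) R2 = -2373/200*e1 - 91/8*e2 + 7/2*e3 - 1043/100*e4 - 7*e5 - 1127/100*e6 + 7/8*e123 - 3423/100*e124 - 7/4*e125 - 1897/100*e126 + 973/100*e134 + 497/100*e136 + 973/50*e145 + 413/25*e146 - 497/50*e156
(5/6*e2) R2 = 325/48*e1 - 113/16*e2 + 25/48*e3 - 163/8*e4 - 25/24*e5 - 271/24*e6 - 25/12*e123 + 149/24*e124 + 25/6*e125 + 161/24*e126 + 139/24*e234 + 71/24*e236 + 139/12*e245 + 59/6*e246 - 71/12*e256
(-1/4*e3) R2 = 5/8*e1 + 5/32*e2 + 339/160*e3 - 139/80*e4 - 71/80*e6 + 65/32*e123 - 149/80*e134 - 5/4*e135 - 161/80*e136 - 489/80*e234 - 5/16*e235 - 271/80*e236 - 139/40*e345 - 59/20*e346 + 71/40*e356
(2*e4) R2 = 149/10*e1 + 489/10*e2 - 139/10*e3 - 339/20*e4 + 139/5*e5 + 118/5*e6 - 65/4*e124 + 5*e134 + 10*e145 + 161/10*e146 + 5/4*e234 + 5/2*e245 + 271/10*e246 - 71/10*e346 - 71/5*e456
(8*e5) R2 = 40*e1 + 10*e2 - 556/5*e4 - 339/5*e5 - 284/5*e6 - 65*e125 + 20*e135 - 298/5*e145 + 322/5*e156 + 5*e235 - 978/5*e245 + 542/5*e256 + 278/5*e345 - 142/5*e356 - 472/5*e456
(-9*e6) R2 = -1449/20*e1 - 2439/20*e2 + 639/20*e3 + 531/5*e4 - 639/10*e5 + 3051/40*e6 + 585/8*e126 - 45/2*e136 + 1341/20*e146 + 45*e156 - 45/8*e236 + 4401/20*e246 + 45/4*e256 - 1251/20*e346 - 1251/10*e456
Summing the partial products and collecting blades:
Answer: -26423/1200*e1 - 13013/160*e2 + 11611/480*e3 - 21797/400*e4 - 13433/120*e5 + 23551/1200*e6 + 79/96*e123 - 26563/600*e124 - 751/12*e125 + 18259/300*e126 + 5147/400*e134 + 75/4*e135 - 7817/400*e136 - 1507/50*e145 + 9967/100*e146 + 4973/50*e156 + 223/240*e234 + 75/16*e235 - 1453/240*e236 - 10891/60*e245 + 15419/60*e246 + 1706/15*e256 + 417/8*e345 - 363/5*e346 - 213/8*e356 - 2337/10*e456


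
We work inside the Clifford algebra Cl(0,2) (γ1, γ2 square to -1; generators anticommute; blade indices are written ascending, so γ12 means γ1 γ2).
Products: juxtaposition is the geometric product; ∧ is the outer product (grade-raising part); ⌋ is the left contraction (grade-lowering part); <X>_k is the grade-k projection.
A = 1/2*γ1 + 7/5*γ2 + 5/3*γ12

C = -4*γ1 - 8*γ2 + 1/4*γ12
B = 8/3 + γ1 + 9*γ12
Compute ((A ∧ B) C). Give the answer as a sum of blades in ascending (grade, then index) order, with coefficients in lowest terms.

step 1: 4/3*γ1 + 56/15*γ2 + 137/45*γ12
step 2: 6199/180 + 1138/45*γ1 - 563/45*γ2 + 64/15*γ12
Answer: 6199/180 + 1138/45*γ1 - 563/45*γ2 + 64/15*γ12


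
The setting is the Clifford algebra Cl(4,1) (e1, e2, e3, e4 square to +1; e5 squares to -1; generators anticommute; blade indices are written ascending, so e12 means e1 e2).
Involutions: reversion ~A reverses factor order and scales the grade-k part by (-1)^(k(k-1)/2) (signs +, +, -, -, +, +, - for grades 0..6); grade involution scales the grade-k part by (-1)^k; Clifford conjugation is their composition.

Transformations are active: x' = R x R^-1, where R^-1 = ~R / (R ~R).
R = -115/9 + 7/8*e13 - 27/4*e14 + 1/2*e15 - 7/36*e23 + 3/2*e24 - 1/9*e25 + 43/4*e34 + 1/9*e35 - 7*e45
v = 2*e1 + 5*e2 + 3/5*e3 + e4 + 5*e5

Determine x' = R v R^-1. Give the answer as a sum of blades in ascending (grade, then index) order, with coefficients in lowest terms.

~R = -115/9 - 7/8*e13 + 27/4*e14 - 1/2*e15 + 7/36*e23 - 3/2*e24 + 1/9*e25 - 43/4*e34 - 1/9*e35 + 7*e45, and R ~R = 160229/576, so R^-1 = ~R / (160229/576).
R v = -12341/360*e1 - 1239/20*e2 + 7/4*e3 + 3919/180*e4 - 287/5*e5 - 343/72*e123 + 147/4*e124 - 49/18*e125 + 1057/40*e134 + 1547/360*e135 - 193/4*e145 + 4739/90*e234 - 7/20*e235 - 493/18*e245 + 8899/180*e345
Answer: 946/815*e1 + 4227/815*e2 + 2003/815*e3 - 2461/815*e4 + 5027/815*e5


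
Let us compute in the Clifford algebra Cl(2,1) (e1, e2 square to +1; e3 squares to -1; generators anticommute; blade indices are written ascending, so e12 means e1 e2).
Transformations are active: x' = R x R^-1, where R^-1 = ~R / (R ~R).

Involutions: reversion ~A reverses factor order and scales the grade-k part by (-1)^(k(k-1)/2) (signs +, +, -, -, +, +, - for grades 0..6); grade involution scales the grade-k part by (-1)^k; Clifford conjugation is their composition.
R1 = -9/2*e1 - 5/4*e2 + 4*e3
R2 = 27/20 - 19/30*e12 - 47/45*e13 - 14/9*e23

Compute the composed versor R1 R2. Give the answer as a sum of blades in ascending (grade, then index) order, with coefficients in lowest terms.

Distribute over the terms of R1 (each basis-blade product reordered to ascending indices, repeated generators contracted through their squares):
(-9/2*e1) R2 = -243/40*e1 + 57/20*e2 + 47/10*e3 + 7*e123
(-5/4*e2) R2 = -19/24*e1 - 27/16*e2 + 35/18*e3 - 47/36*e123
(4*e3) R2 = -188/45*e1 - 56/9*e2 + 27/5*e3 - 38/15*e123
Summing the partial products and collecting blades:
Answer: -497/45*e1 - 3643/720*e2 + 542/45*e3 + 569/180*e123


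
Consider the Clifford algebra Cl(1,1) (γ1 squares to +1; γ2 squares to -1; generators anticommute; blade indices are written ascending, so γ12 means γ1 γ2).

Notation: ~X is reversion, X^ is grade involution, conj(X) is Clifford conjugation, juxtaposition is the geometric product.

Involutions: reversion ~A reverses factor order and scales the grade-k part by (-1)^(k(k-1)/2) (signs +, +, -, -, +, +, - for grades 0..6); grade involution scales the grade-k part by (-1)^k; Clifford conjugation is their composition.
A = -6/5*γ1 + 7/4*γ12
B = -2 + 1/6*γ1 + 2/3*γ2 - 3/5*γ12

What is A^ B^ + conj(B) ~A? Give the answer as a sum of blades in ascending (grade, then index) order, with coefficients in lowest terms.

first term: -5/4 - 37/30*γ1 - 257/600*γ2 - 43/10*γ12
second term: -17/20 + 107/30*γ1 + 607/600*γ2 + 27/10*γ12
Answer: -21/10 + 7/3*γ1 + 7/12*γ2 - 8/5*γ12


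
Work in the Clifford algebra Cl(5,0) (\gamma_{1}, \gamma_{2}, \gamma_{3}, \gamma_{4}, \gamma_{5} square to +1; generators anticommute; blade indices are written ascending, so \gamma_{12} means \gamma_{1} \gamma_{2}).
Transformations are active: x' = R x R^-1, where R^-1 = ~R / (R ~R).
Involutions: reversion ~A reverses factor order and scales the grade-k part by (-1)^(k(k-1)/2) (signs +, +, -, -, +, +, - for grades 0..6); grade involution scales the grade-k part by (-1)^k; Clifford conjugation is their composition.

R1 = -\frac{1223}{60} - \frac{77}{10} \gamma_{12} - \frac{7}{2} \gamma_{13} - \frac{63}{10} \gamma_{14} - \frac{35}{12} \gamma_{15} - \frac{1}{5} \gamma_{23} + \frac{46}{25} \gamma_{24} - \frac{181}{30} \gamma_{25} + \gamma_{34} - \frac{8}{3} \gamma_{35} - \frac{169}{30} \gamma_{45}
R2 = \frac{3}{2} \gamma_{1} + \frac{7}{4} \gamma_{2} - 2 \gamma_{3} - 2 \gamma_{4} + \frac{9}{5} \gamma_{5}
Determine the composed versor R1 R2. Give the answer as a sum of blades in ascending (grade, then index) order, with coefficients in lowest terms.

Distribute over the terms of R2 (each basis-blade product reordered to ascending indices, repeated generators contracted through their squares):
R1 (\frac{3}{2} \gamma_{1}) = -\frac{1223}{40} \gamma_{1} + \frac{231}{20} \gamma_{2} + \frac{21}{4} \gamma_{3} + \frac{189}{20} \gamma_{4} + \frac{35}{8} \gamma_{5} - \frac{3}{10} \gamma_{123} + \frac{69}{25} \gamma_{124} - \frac{181}{20} \gamma_{125} + \frac{3}{2} \gamma_{134} - 4 \gamma_{135} - \frac{169}{20} \gamma_{145}
R1 (\frac{7}{4} \gamma_{2}) = -\frac{539}{40} \gamma_{1} - \frac{8561}{240} \gamma_{2} + \frac{7}{20} \gamma_{3} - \frac{161}{50} \gamma_{4} + \frac{1267}{120} \gamma_{5} + \frac{49}{8} \gamma_{123} + \frac{441}{40} \gamma_{124} + \frac{245}{48} \gamma_{125} + \frac{7}{4} \gamma_{234} - \frac{14}{3} \gamma_{235} - \frac{1183}{120} \gamma_{245}
R1 (-2 \gamma_{3}) = 7 \gamma_{1} + \frac{2}{5} \gamma_{2} + \frac{1223}{30} \gamma_{3} + 2 \gamma_{4} - \frac{16}{3} \gamma_{5} + \frac{77}{5} \gamma_{123} - \frac{63}{5} \gamma_{134} - \frac{35}{6} \gamma_{135} + \frac{92}{25} \gamma_{234} - \frac{181}{15} \gamma_{235} + \frac{169}{15} \gamma_{345}
R1 (-2 \gamma_{4}) = \frac{63}{5} \gamma_{1} - \frac{92}{25} \gamma_{2} - 2 \gamma_{3} + \frac{1223}{30} \gamma_{4} - \frac{169}{15} \gamma_{5} + \frac{77}{5} \gamma_{124} + 7 \gamma_{134} - \frac{35}{6} \gamma_{145} + \frac{2}{5} \gamma_{234} - \frac{181}{15} \gamma_{245} - \frac{16}{3} \gamma_{345}
R1 (\frac{9}{5} \gamma_{5}) = -\frac{21}{4} \gamma_{1} - \frac{543}{50} \gamma_{2} - \frac{24}{5} \gamma_{3} - \frac{507}{50} \gamma_{4} - \frac{3669}{100} \gamma_{5} - \frac{693}{50} \gamma_{125} - \frac{63}{10} \gamma_{135} - \frac{567}{50} \gamma_{145} - \frac{9}{25} \gamma_{235} + \frac{414}{125} \gamma_{245} + \frac{9}{5} \gamma_{345}
Summing the partial products and collecting blades:
Answer: -\frac{297}{10} \gamma_{1} - \frac{45913}{1200} \gamma_{2} + \frac{1187}{30} \gamma_{3} + \frac{11657}{300} \gamma_{4} - \frac{11507}{300} \gamma_{5} + \frac{849}{40} \gamma_{123} + \frac{5837}{200} \gamma_{124} - \frac{21367}{1200} \gamma_{125} - \frac{41}{10} \gamma_{134} - \frac{242}{15} \gamma_{135} - \frac{7687}{300} \gamma_{145} + \frac{583}{100} \gamma_{234} - \frac{1282}{75} \gamma_{235} - \frac{18613}{1000} \gamma_{245} + \frac{116}{15} \gamma_{345}


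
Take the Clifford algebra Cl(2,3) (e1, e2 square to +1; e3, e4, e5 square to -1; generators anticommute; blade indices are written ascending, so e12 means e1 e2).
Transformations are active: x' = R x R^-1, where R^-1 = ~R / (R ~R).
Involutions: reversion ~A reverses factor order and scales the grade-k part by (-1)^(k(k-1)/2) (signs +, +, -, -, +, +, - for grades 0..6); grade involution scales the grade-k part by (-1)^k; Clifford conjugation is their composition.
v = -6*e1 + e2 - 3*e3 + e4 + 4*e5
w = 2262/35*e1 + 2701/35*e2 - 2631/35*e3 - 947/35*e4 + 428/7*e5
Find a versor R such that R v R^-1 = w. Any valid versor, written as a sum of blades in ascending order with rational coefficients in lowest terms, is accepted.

Here q(v) = q(w) = 11; the classical choice R = v + w = 2052/35*e1 + 2736/35*e2 - 2736/35*e3 - 912/35*e4 + 456/7*e5 then realises v -> w under the sandwich.
Answer: 2052/35*e1 + 2736/35*e2 - 2736/35*e3 - 912/35*e4 + 456/7*e5


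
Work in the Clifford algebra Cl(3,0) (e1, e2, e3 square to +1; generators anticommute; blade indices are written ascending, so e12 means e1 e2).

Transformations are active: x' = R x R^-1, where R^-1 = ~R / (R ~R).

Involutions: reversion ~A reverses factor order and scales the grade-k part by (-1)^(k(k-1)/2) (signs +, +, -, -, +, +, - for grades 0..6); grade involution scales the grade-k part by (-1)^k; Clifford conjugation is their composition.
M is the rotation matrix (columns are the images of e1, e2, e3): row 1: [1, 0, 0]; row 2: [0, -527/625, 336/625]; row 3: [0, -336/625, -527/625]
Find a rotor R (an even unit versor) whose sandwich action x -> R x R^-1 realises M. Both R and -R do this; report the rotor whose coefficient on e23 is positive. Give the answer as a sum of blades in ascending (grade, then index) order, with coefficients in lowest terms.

Method: write R = a + b12*e12 + b13*e13 + b23*e23 with a^2 + b12^2 + b13^2 + b23^2 = 1 (so R^-1 = ~R). Expanding the columns R e_j ~R gives tr M = 4a^2 - 1 and, from the antisymmetric part, M21 - M12 = -4a*b12, M13 - M31 = 4a*b13, M32 - M23 = -4a*b23.
Here tr M = -429/625, so a^2 = (1 + tr M)/4 = 49/625 and a = ±7/25. Taking a = 7/25: M21 - M12 = 0, M13 - M31 = 0, M32 - M23 = -672/625, giving b12 = 0, b13 = 0, b23 = 24/25, i.e. R = 7/25 + 24/25*e23.
Its e23 coefficient is already positive.
Answer: 7/25 + 24/25*e23. Sheet selection: the two-to-one cover makes ±R indistinguishable at the matrix level (trace -429/625), so uniqueness comes from the required sign on e23.


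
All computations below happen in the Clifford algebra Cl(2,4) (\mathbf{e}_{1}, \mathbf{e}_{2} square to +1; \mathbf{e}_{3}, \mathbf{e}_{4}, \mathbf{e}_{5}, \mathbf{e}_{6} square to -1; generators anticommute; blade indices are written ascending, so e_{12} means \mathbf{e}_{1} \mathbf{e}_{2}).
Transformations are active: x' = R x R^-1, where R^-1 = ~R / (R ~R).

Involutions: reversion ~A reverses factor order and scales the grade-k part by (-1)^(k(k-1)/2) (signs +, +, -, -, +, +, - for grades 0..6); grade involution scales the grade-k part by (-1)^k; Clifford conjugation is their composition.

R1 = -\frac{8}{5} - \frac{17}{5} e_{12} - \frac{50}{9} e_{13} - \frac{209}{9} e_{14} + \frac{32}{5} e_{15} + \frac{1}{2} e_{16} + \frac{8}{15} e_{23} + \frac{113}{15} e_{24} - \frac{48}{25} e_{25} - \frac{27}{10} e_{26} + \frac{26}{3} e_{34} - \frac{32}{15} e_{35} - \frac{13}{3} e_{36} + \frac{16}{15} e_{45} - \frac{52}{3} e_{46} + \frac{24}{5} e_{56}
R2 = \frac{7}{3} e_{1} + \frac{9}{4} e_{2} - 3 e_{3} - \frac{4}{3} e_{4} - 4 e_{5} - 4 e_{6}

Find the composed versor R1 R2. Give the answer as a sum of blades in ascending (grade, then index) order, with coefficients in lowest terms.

Distribute over the terms of R2 (each basis-blade product reordered to ascending indices, repeated generators contracted through their squares):
R1 (\frac{7}{3} e_{1}) = -\frac{56}{15} e_{1} + \frac{119}{15} e_{2} + \frac{350}{27} e_{3} + \frac{1463}{27} e_{4} - \frac{224}{15} e_{5} - \frac{7}{6} e_{6} + \frac{56}{45} e_{123} + \frac{791}{45} e_{124} - \frac{112}{25} e_{125} - \frac{63}{10} e_{126} + \frac{182}{9} e_{134} - \frac{224}{45} e_{135} - \frac{91}{9} e_{136} + \frac{112}{45} e_{145} - \frac{364}{9} e_{146} + \frac{56}{5} e_{156}
R1 (\frac{9}{4} e_{2}) = -\frac{153}{20} e_{1} - \frac{18}{5} e_{2} - \frac{6}{5} e_{3} - \frac{339}{20} e_{4} + \frac{108}{25} e_{5} + \frac{243}{40} e_{6} + \frac{25}{2} e_{123} + \frac{209}{4} e_{124} - \frac{72}{5} e_{125} - \frac{9}{8} e_{126} + \frac{39}{2} e_{234} - \frac{24}{5} e_{235} - \frac{39}{4} e_{236} + \frac{12}{5} e_{245} - 39 e_{246} + \frac{54}{5} e_{256}
R1 (-3 e_{3}) = -\frac{50}{3} e_{1} + \frac{8}{5} e_{2} + \frac{24}{5} e_{3} - 26 e_{4} + \frac{32}{5} e_{5} + 13 e_{6} + \frac{51}{5} e_{123} - \frac{209}{3} e_{134} + \frac{96}{5} e_{135} + \frac{3}{2} e_{136} + \frac{113}{5} e_{234} - \frac{144}{25} e_{235} - \frac{81}{10} e_{236} - \frac{16}{5} e_{345} + 52 e_{346} - \frac{72}{5} e_{356}
R1 (-\frac{4}{3} e_{4}) = -\frac{836}{27} e_{1} + \frac{452}{45} e_{2} + \frac{104}{9} e_{3} + \frac{32}{15} e_{4} - \frac{64}{45} e_{5} + \frac{208}{9} e_{6} + \frac{68}{15} e_{124} + \frac{200}{27} e_{134} + \frac{128}{15} e_{145} + \frac{2}{3} e_{146} - \frac{32}{45} e_{234} - \frac{64}{25} e_{245} - \frac{18}{5} e_{246} - \frac{128}{45} e_{345} - \frac{52}{9} e_{346} - \frac{32}{5} e_{456}
R1 (-4 e_{5}) = \frac{128}{5} e_{1} - \frac{192}{25} e_{2} - \frac{128}{15} e_{3} + \frac{64}{15} e_{4} + \frac{32}{5} e_{5} - \frac{96}{5} e_{6} + \frac{68}{5} e_{125} + \frac{200}{9} e_{135} + \frac{836}{9} e_{145} + 2 e_{156} - \frac{32}{15} e_{235} - \frac{452}{15} e_{245} - \frac{54}{5} e_{256} - \frac{104}{3} e_{345} - \frac{52}{3} e_{356} - \frac{208}{3} e_{456}
R1 (-4 e_{6}) = 2 e_{1} - \frac{54}{5} e_{2} - \frac{52}{3} e_{3} - \frac{208}{3} e_{4} + \frac{96}{5} e_{5} + \frac{32}{5} e_{6} + \frac{68}{5} e_{126} + \frac{200}{9} e_{136} + \frac{836}{9} e_{146} - \frac{128}{5} e_{156} - \frac{32}{15} e_{236} - \frac{452}{15} e_{246} + \frac{192}{25} e_{256} - \frac{104}{3} e_{346} + \frac{128}{15} e_{356} - \frac{64}{15} e_{456}
Summing the partial products and collecting blades:
Answer: -\frac{16963}{540} e_{1} - \frac{563}{225} e_{2} + \frac{304}{135} e_{3} - \frac{27917}{540} e_{4} + \frac{4492}{225} e_{5} + \frac{10159}{360} e_{6} + \frac{431}{18} e_{123} + \frac{2677}{36} e_{124} - \frac{132}{25} e_{125} + \frac{247}{40} e_{126} - \frac{1135}{27} e_{134} + \frac{328}{9} e_{135} + \frac{245}{18} e_{136} + \frac{4676}{45} e_{145} + \frac{478}{9} e_{146} - \frac{62}{5} e_{156} + \frac{745}{18} e_{234} - \frac{952}{75} e_{235} - \frac{1199}{60} e_{236} - \frac{2272}{75} e_{245} - \frac{1091}{15} e_{246} + \frac{192}{25} e_{256} - \frac{1832}{45} e_{345} + \frac{104}{9} e_{346} - \frac{116}{5} e_{356} - 80 e_{456}


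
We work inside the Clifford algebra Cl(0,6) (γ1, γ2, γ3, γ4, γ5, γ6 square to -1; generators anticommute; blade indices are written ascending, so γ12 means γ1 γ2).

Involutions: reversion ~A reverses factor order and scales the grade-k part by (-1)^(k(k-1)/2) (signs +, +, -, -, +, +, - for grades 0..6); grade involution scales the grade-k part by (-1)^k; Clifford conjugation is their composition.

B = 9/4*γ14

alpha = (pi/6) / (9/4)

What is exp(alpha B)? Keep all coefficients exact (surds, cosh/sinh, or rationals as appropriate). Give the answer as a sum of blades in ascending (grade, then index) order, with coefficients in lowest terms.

B^2 = (9/4)^2*(γ14)^2 = 81/16*(-1) = -81/16 (a basis 2-blade squares to minus the product of its generators' squares).
B^2 = -81/16 — the negative square puts this in the circular regime; l = 9/4, alpha*l = pi/6, so exp(alpha B) = cos(pi/6) + (sin(pi/6)/(9/4))*B = sqrt(3)/2 + (2/9)*B.
Answer: sqrt(3)/2 + 1/2*γ14


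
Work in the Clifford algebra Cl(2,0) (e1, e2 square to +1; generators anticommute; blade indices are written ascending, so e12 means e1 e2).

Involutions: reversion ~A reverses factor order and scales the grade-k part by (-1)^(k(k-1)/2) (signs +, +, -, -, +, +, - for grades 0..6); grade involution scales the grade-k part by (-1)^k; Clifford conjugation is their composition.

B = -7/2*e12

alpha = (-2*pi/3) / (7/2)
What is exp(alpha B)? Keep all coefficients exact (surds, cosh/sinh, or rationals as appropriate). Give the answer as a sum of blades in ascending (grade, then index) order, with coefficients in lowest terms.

B^2 = (-7/2)^2*(e12)^2 = 49/4*(-1) = -49/4 (a basis 2-blade squares to minus the product of its generators' squares).
B^2 = -49/4 — a negative square means the series sums to a rotation: l = 7/2, alpha*l = -2*pi/3, so exp(alpha B) = cos(-2*pi/3) + (sin(-2*pi/3)/(7/2))*B = -1/2 + (-sqrt(3)/7)*B.
Answer: -1/2 + sqrt(3)/2*e12


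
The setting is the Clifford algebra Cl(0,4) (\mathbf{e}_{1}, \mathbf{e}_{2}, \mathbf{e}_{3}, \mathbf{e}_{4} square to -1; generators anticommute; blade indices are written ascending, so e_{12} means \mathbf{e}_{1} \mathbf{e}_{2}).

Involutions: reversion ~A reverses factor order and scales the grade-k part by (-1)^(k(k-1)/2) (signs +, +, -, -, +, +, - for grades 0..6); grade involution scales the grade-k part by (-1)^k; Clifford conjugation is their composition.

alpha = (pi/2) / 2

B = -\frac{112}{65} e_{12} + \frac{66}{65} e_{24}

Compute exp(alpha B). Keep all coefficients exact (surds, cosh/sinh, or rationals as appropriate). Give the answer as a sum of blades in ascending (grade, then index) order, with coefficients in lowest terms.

B^2 term by term: the squares give (-\frac{112}{65})^2*(e_{12})^2 + (\frac{66}{65})^2*(e_{24})^2 = \frac{12544}{4225}*(-1) + \frac{4356}{4225}*(-1) = -4 (each basis 2-blade squares to minus the product of its generators' squares); cross terms between blades sharing an index anticommute and cancel. So B^2 = -4.
B^2 = -4 — circular case — the even/odd split gives cos and sin: l = 2, alpha*l = \frac{\pi}{2}, so exp(alpha B) = cos(\frac{\pi}{2}) + (sin(\frac{\pi}{2})/2)*B = 0 + (\frac{1}{2})*B.
Answer: - \frac{56}{65} e_{12} + \frac{33}{65} e_{24}


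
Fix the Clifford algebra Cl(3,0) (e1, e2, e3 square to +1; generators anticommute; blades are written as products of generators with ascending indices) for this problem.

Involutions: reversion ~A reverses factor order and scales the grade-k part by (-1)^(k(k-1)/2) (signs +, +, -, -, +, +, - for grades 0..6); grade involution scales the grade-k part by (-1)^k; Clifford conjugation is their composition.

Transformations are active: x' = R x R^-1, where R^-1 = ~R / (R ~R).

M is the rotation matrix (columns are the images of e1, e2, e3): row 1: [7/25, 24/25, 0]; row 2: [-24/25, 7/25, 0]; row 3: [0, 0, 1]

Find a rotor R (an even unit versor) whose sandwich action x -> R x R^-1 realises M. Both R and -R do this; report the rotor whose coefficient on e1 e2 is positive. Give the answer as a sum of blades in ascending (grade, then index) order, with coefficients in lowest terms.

Method: write R = a + b12*e1 e2 + b13*e1 e3 + b23*e2 e3 with a^2 + b12^2 + b13^2 + b23^2 = 1 (so R^-1 = ~R). Expanding the columns R e_j ~R gives tr M = 4a^2 - 1 and, from the antisymmetric part, M21 - M12 = -4a*b12, M13 - M31 = 4a*b13, M32 - M23 = -4a*b23.
Here tr M = 39/25, so a^2 = (1 + tr M)/4 = 16/25 and a = ±4/5. Taking a = 4/5: M21 - M12 = -48/25, M13 - M31 = 0, M32 - M23 = 0, giving b12 = 3/5, b13 = 0, b23 = 0, i.e. R = 4/5 + 3/5*e1 e2.
Its e1 e2 coefficient is already positive.
Answer: 4/5 + 3/5*e1 e2. Recall the cover is two-to-one: with M of trace 39/25, both preimages act alike, and the stated e1 e2 sign chooses the sheet.


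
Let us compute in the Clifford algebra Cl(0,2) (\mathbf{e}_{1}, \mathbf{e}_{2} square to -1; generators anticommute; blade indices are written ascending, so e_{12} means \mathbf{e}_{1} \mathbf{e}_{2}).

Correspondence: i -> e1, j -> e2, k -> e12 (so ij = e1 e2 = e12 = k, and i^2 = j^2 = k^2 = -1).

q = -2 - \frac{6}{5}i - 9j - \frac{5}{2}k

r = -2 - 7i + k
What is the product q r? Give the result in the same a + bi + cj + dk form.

In blades: q = -2 - \frac{6}{5} e_{1} - 9 e_{2} - \frac{5}{2} e_{12}, r = -2 - 7 e_{1} + e_{12}.
Distribute q over r term by term (generator squares from the signature, products reordered to ascending indices): (-2)*r = 4 + 14 e_{1} - 2 e_{12}; (-\frac{6}{5} e_{1})*r = -\frac{42}{5} + \frac{12}{5} e_{1} + \frac{6}{5} e_{2}; (-9 e_{2})*r = -9 e_{1} + 18 e_{2} - 63 e_{12}; (-\frac{5}{2} e_{12})*r = \frac{5}{2} + \frac{35}{2} e_{2} + 5 e_{12}.
Sum: -\frac{19}{10} + \frac{37}{5} e_{1} + \frac{367}{10} e_{2} - 60 e_{12}; translating back through the correspondence:
Answer: -\frac{19}{10} + \frac{37}{5}i + \frac{367}{10}j - 60k


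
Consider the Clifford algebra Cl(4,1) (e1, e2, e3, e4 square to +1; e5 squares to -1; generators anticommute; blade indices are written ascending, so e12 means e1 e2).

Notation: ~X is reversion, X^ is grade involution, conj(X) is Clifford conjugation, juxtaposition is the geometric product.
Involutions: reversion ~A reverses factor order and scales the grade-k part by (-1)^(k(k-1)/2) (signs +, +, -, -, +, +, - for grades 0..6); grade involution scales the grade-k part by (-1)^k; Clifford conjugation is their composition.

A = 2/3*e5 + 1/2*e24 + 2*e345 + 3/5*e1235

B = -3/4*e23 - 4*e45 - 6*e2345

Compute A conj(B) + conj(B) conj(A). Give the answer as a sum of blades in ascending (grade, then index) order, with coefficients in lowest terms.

first term: 12*e2 + 8*e3 + 8/3*e4 + 18/5*e14 - 9/20*e15 + 2*e25 + 3/8*e34 - 3*e35 - 4*e234 + 1/2*e235 - 3/2*e245 + 12/5*e1234
second term: -12*e2 + 8*e3 + 8/3*e4 - 18/5*e14 - 9/20*e15 + 2*e25 + 3/8*e34 + 3*e35 - 4*e234 - 1/2*e235 + 3/2*e245 - 12/5*e1234
Answer: 16*e3 + 16/3*e4 - 9/10*e15 + 4*e25 + 3/4*e34 - 8*e234


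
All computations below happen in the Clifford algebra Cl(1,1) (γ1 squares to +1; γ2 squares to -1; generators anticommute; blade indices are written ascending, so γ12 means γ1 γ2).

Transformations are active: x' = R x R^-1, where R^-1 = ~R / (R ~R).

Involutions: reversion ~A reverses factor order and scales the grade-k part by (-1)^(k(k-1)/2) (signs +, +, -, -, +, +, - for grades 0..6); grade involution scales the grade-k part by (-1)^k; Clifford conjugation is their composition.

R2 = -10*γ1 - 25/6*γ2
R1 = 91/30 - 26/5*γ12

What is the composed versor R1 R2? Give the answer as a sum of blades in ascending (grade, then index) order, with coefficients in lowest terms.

Distribute over the terms of R1 (each basis-blade product reordered to ascending indices, repeated generators contracted through their squares):
(91/30) R2 = -91/3*γ1 - 455/36*γ2
(-26/5*γ12) R2 = -65/3*γ1 - 52*γ2
Summing the partial products and collecting blades:
Answer: -52*γ1 - 2327/36*γ2


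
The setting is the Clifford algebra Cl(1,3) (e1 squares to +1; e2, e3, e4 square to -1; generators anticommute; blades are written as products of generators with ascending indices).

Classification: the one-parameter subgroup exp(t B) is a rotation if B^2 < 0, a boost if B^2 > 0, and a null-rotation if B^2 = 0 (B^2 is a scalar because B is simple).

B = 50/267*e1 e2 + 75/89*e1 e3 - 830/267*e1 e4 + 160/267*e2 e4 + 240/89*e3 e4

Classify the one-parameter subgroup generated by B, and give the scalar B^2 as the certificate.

B^2 term by term: the squares give (50/267)^2*(e1 e2)^2 + (75/89)^2*(e1 e3)^2 + (-830/267)^2*(e1 e4)^2 + (160/267)^2*(e2 e4)^2 + (240/89)^2*(e3 e4)^2 = 2500/71289*(+1) + 5625/7921*(+1) + 688900/71289*(+1) + 25600/71289*(-1) + 57600/7921*(-1) = 25/9 (each basis 2-blade squares to minus the product of its generators' squares); cross terms between blades sharing an index anticommute and cancel; the commuting (index-disjoint) pairs give grade-4 terms 2*c*c'*(blade product), which cancel blade by blade — e1 e2 e3 e4: 8000/7921 - 8000/7921 = 0 — confirming B is simple. So B^2 = 25/9.
Answer: boost, certificate B^2 = 25/9. The scalar 25/9 is the complete invariant here: its sign names the subgroup type.


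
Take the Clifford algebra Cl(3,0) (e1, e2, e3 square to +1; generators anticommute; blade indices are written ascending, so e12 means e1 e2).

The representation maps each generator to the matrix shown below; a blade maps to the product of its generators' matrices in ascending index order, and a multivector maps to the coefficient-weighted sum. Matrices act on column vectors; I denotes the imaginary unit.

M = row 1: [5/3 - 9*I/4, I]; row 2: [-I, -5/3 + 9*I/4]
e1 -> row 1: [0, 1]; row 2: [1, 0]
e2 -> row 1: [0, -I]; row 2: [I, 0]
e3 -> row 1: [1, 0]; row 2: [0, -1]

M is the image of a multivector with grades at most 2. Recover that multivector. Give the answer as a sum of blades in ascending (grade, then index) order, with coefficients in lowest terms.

Method: 1, rho(e1), rho(e2), rho(e3) form a trace-orthogonal basis of the 2x2 complex matrices (tr(X Y) = 2 if X = Y, else 0), so M = m0*1 + m1*rho(e1) + m2*rho(e2) + m3*rho(e3) with m0 = tr(M)/2 = 0, m1 = tr(M rho(e1))/2 = 0, m2 = tr(M rho(e2))/2 = -1, m3 = tr(M rho(e3))/2 = 5/3 - 9*I/4.
Multiplying table entries, the bivector images are rho(e12) = I*rho(e3), rho(e13) = -I*rho(e2), rho(e23) = I*rho(e1); with real blade coefficients the real parts of m0..m3 are the coefficients of 1, e1, e2, e3 and the imaginary parts give the bivectors (e23: Im m1, e13: -Im m2, e12: Im m3).
Answer: -e2 + 5/3*e3 - 9/4*e12


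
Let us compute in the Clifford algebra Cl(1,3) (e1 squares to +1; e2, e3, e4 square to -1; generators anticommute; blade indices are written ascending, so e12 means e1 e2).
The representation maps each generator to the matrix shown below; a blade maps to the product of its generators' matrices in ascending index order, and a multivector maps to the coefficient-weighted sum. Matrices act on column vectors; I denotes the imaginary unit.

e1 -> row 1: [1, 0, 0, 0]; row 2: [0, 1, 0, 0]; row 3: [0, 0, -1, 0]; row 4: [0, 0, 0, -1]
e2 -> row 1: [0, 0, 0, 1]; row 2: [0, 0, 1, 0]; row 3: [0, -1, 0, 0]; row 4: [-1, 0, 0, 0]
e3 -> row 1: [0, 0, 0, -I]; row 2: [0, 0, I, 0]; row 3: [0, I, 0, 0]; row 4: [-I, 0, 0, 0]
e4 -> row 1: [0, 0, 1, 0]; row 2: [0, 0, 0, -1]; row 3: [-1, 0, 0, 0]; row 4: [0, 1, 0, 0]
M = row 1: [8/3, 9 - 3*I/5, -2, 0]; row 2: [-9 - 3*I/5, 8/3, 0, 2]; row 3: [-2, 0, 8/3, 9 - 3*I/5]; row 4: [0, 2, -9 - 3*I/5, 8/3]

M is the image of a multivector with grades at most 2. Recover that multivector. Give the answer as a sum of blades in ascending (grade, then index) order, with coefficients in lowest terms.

Method: the blade images are trace-orthogonal — tr(rho(e_A) rho(e_B)^-1) = 4 if A = B and 0 otherwise — and rho(e_A)^-1 = (e_A)^2 * rho(e_A) with (e_A)^2 = +1 or -1, so the coefficient of e_A in the preimage is (e_A)^2 * tr(M rho(e_A))/4.
Nonzero projections over blades of grade <= 2: 1: (1)^2 = +1, tr(M 1) = 32/3, coefficient 8/3; e14: (e14)^2 = +1, tr(M rho(e14)) = -8, coefficient -2; e24: (e24)^2 = -1, tr(M rho(e24)) = -36, coefficient 9; e34: (e34)^2 = -1, tr(M rho(e34)) = -12/5, coefficient 3/5. Every other blade of grade <= 2 projects to 0.
Answer: 8/3 - 2*e14 + 9*e24 + 3/5*e34


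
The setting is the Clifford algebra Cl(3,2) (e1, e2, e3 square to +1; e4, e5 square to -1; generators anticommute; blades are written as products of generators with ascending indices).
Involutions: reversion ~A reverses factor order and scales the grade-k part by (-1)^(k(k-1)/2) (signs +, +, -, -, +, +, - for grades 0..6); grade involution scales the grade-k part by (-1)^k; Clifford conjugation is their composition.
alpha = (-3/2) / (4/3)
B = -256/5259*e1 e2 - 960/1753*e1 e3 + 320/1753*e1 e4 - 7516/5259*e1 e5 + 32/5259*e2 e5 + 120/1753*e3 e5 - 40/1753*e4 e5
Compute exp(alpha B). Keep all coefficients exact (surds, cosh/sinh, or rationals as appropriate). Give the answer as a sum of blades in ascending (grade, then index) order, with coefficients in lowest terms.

B^2 term by term: the squares give (-256/5259)^2*(e1 e2)^2 + (-960/1753)^2*(e1 e3)^2 + (320/1753)^2*(e1 e4)^2 + (-7516/5259)^2*(e1 e5)^2 + (32/5259)^2*(e2 e5)^2 + (120/1753)^2*(e3 e5)^2 + (-40/1753)^2*(e4 e5)^2 = 65536/27657081*(-1) + 921600/3073009*(-1) + 102400/3073009*(+1) + 56490256/27657081*(+1) + 1024/27657081*(+1) + 14400/3073009*(+1) + 1600/3073009*(-1) = 16/9 (each basis 2-blade squares to minus the product of its generators' squares); cross terms between blades sharing an index anticommute and cancel; the commuting (index-disjoint) pairs give grade-4 terms 2*c*c'*(blade product), which cancel blade by blade — e1 e2 e3 e5: -20480/3073009 + 20480/3073009 = 0; e1 e2 e4 e5: 20480/9219027 - 20480/9219027 = 0; e1 e3 e4 e5: 76800/3073009 - 76800/3073009 = 0 — confirming B is simple. So B^2 = 16/9.
B^2 = 16/9 — the series telescopes hyperbolically here: l = 4/3, alpha*l = -3/2, so exp(alpha B) = cosh(-3/2) + (sinh(-3/2)/(4/3))*B = cosh(3/2) + (-3*sinh(3/2)/4)*B.
Answer: cosh(3/2) + 64*sinh(3/2)/1753*e1 e2 + 720*sinh(3/2)/1753*e1 e3 - 240*sinh(3/2)/1753*e1 e4 + 1879*sinh(3/2)/1753*e1 e5 - 8*sinh(3/2)/1753*e2 e5 - 90*sinh(3/2)/1753*e3 e5 + 30*sinh(3/2)/1753*e4 e5


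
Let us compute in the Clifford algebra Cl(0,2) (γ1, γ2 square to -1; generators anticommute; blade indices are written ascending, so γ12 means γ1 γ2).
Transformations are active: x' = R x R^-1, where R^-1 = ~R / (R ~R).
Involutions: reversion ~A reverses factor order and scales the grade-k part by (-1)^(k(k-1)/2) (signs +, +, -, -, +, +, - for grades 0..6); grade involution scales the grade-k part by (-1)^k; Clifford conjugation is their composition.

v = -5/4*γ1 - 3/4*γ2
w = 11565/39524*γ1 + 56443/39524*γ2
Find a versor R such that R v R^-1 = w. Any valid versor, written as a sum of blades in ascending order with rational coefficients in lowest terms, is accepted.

Since q(v) = q(w) = -17/8, the sum R = v + w = -9460/9881*γ1 + 6700/9881*γ2 does the job whenever invertible.
Answer: -9460/9881*γ1 + 6700/9881*γ2


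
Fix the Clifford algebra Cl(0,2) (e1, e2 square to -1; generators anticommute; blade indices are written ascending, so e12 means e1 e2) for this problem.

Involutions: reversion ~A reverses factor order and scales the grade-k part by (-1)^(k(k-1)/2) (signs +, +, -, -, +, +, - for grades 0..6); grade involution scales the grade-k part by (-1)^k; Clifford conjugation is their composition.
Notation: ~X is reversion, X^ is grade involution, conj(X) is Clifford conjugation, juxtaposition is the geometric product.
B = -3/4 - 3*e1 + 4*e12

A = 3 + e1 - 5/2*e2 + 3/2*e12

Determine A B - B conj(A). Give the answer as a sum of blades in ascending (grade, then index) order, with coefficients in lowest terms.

first term: -21/4 - 79/4*e1 - 53/8*e2 + 27/8*e12
second term: 3/4 - 73/4*e1 - 83/8*e2 + 45/8*e12
Answer: -6 - 3/2*e1 + 15/4*e2 - 9/4*e12


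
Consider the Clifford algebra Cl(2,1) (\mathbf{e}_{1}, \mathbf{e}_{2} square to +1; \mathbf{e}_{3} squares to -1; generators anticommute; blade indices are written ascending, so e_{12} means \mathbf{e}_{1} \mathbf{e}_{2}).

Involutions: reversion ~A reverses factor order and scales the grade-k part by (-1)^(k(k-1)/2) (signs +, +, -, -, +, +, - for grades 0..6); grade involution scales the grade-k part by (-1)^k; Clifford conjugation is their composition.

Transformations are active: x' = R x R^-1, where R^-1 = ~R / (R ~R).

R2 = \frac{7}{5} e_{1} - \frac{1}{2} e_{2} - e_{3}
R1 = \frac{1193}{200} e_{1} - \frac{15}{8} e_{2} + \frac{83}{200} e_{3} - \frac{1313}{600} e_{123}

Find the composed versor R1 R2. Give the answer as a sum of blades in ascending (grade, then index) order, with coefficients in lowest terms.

Distribute over the terms of R2 (each basis-blade product reordered to ascending indices, repeated generators contracted through their squares):
R1 (\frac{7}{5} e_{1}) = \frac{8351}{1000} + \frac{21}{8} e_{12} - \frac{581}{1000} e_{13} - \frac{9191}{3000} e_{23}
R1 (-\frac{1}{2} e_{2}) = \frac{15}{16} - \frac{1193}{400} e_{12} - \frac{1313}{1200} e_{13} + \frac{83}{400} e_{23}
R1 (-e_{3}) = \frac{83}{200} - \frac{1313}{600} e_{12} - \frac{1193}{200} e_{13} + \frac{15}{8} e_{23}
Summing the partial products and collecting blades:
Answer: \frac{19407}{2000} - \frac{611}{240} e_{12} - \frac{45841}{6000} e_{13} - \frac{5887}{6000} e_{23}


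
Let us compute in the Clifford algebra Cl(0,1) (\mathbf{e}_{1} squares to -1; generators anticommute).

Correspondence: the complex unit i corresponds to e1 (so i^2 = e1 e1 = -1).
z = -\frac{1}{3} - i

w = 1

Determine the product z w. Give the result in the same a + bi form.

In blades: z = -\frac{1}{3} - e_{1}, w = 1.
Distribute z over w term by term (generator squares from the signature, products reordered to ascending indices): (-\frac{1}{3})*w = -\frac{1}{3}; (-e_{1})*w = -e_{1}.
Sum: -\frac{1}{3} - e_{1}; translating back through the correspondence:
Answer: -\frac{1}{3} - i


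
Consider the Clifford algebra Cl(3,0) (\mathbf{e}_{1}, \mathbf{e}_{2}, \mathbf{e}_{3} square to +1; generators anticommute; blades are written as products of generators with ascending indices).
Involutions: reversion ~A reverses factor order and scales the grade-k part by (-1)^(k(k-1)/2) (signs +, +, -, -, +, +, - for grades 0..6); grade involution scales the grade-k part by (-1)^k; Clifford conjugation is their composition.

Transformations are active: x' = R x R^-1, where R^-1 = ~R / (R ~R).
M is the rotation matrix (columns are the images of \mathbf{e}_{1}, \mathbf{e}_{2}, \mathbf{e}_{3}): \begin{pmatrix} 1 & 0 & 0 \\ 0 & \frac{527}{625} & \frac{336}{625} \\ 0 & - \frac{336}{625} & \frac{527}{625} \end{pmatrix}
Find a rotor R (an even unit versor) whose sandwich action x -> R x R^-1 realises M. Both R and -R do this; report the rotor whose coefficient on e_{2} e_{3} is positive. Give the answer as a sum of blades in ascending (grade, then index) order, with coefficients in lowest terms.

Method: write R = a + b12*e_{1} e_{2} + b13*e_{1} e_{3} + b23*e_{2} e_{3} with a^2 + b12^2 + b13^2 + b23^2 = 1 (so R^-1 = ~R). Expanding the columns R e_j ~R gives tr M = 4a^2 - 1 and, from the antisymmetric part, M21 - M12 = -4a*b12, M13 - M31 = 4a*b13, M32 - M23 = -4a*b23.
Here tr M = \frac{1679}{625}, so a^2 = (1 + tr M)/4 = \frac{576}{625} and a = ±\frac{24}{25}. Taking a = \frac{24}{25}: M21 - M12 = 0, M13 - M31 = 0, M32 - M23 = -\frac{672}{625}, giving b12 = 0, b13 = 0, b23 = \frac{7}{25}, i.e. R = \frac{24}{25} + \frac{7}{25} e_{2} e_{3}.
Its e_{2} e_{3} coefficient is already positive.
Answer: \frac{24}{25} + \frac{7}{25} e_{2} e_{3}. Key observation: the double cover Spin(3) -> SO(3) sends R and -R to the same matrix (trace \frac{1679}{625} here), so the stated sign of the e_{2} e_{3} coefficient is what selects one sheet.


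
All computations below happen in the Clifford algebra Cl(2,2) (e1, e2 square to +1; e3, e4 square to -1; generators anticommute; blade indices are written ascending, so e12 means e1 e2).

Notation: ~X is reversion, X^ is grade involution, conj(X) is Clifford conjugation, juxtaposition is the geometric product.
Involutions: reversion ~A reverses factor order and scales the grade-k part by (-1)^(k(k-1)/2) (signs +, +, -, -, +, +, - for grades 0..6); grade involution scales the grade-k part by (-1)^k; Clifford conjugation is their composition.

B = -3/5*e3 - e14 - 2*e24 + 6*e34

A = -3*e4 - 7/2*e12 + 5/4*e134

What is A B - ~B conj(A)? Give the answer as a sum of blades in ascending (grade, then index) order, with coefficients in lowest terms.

first term: -9/2*e1 + 6*e2 - 67/4*e3 + 25/4*e14 - 7/2*e24 - 9/5*e34 + 23/5*e123 - 21*e1234
second term: 9/2*e1 - 6*e2 + 67/4*e3 - 31/4*e14 + 7/2*e24 - 9/5*e34 + 2/5*e123 - 21*e1234
Answer: -9*e1 + 12*e2 - 67/2*e3 + 14*e14 - 7*e24 + 21/5*e123


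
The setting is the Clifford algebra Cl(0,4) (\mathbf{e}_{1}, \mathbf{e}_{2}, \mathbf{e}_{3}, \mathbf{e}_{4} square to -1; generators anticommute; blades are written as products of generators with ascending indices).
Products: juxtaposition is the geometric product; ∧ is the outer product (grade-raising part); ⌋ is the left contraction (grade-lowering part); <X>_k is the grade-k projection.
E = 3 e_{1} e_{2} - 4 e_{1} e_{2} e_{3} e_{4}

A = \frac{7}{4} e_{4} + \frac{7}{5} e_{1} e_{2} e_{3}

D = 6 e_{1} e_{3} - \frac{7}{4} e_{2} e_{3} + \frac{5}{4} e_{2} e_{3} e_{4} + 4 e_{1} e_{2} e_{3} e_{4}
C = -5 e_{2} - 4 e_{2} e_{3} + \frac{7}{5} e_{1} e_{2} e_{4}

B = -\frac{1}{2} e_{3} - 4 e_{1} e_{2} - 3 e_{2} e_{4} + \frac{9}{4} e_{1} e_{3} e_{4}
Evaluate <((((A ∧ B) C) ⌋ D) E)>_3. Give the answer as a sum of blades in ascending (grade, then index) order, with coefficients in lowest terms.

step 1: \frac{7}{8} e_{3} e_{4} - 7 e_{1} e_{2} e_{4}
step 2: -\frac{49}{5} + 35 e_{1} e_{4} - \frac{7}{2} e_{2} e_{4} - \frac{49}{40} e_{1} e_{2} e_{3} - 28 e_{1} e_{3} e_{4} - \frac{35}{8} e_{2} e_{3} e_{4}
step 3: -\frac{175}{32} + \frac{35}{2} e_{1} - 112 e_{2} - \frac{35}{8} e_{3} - \frac{49}{10} e_{4} - \frac{364}{5} e_{1} e_{3} - \frac{2457}{20} e_{2} e_{3} - \frac{49}{4} e_{2} e_{3} e_{4} - \frac{196}{5} e_{1} e_{2} e_{3} e_{4}
step 4: \frac{784}{5} - 385 e_{1} - \frac{105}{2} e_{2} - \frac{525}{32} e_{1} e_{2} - \frac{7371}{20} e_{1} e_{3} - \frac{2457}{5} e_{1} e_{4} + \frac{1092}{5} e_{2} e_{3} + \frac{1456}{5} e_{2} e_{4} + \frac{588}{5} e_{3} e_{4} + \frac{259}{40} e_{1} e_{2} e_{3} - \frac{161}{5} e_{1} e_{2} e_{4} + \frac{1645}{4} e_{1} e_{3} e_{4} + 70 e_{2} e_{3} e_{4} + \frac{175}{8} e_{1} e_{2} e_{3} e_{4}
step 5: \frac{259}{40} e_{1} e_{2} e_{3} - \frac{161}{5} e_{1} e_{2} e_{4} + \frac{1645}{4} e_{1} e_{3} e_{4} + 70 e_{2} e_{3} e_{4}
Answer: \frac{259}{40} e_{1} e_{2} e_{3} - \frac{161}{5} e_{1} e_{2} e_{4} + \frac{1645}{4} e_{1} e_{3} e_{4} + 70 e_{2} e_{3} e_{4}


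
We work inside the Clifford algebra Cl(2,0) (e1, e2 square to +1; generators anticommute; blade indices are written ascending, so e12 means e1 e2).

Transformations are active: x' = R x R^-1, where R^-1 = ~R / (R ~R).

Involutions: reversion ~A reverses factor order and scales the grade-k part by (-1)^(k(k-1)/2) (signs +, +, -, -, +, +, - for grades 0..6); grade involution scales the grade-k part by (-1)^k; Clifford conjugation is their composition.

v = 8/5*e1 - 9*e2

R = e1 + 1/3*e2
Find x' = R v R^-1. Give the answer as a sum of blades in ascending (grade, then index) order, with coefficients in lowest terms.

~R = e1 + 1/3*e2, and R ~R = 10/9, so R^-1 = ~R / (10/9).
R v = -7/5 - 143/15*e12
Answer: -103/25*e1 + 204/25*e2


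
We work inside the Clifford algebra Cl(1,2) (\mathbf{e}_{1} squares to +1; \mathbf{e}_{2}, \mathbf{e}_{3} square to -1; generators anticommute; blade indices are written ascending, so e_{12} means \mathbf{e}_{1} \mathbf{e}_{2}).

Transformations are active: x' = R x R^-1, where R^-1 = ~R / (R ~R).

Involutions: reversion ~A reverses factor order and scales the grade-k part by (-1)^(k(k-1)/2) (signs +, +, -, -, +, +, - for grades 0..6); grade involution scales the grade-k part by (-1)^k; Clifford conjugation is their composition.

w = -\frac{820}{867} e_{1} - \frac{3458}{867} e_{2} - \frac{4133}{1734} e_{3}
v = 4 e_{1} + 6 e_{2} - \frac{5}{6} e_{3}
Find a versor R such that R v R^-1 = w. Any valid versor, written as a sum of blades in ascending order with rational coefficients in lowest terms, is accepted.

Why this works: both vectors square to -\frac{745}{36}, so q(v) = q(w) and R = v + w = \frac{2648}{867} e_{1} + \frac{1744}{867} e_{2} - \frac{2789}{867} e_{3} carries v to w — its own direction survives, the complement (v - w)/2 flips.
Answer: \frac{2648}{867} e_{1} + \frac{1744}{867} e_{2} - \frac{2789}{867} e_{3}
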